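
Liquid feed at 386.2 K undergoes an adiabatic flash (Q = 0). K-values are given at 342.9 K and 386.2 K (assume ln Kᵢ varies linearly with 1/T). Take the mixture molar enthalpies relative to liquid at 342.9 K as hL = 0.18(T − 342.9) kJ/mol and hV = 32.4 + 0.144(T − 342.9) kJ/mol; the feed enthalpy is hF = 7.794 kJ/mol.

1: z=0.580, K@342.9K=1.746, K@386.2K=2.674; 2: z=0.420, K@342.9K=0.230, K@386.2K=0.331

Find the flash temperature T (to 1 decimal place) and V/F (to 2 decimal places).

Adiabatic flash: solve Rachford–Rice at each trial T, then check hF = ψ·hV(T) + (1−ψ)·hL(T).
  T = 342.9 K: K = (1.746, 0.230), RR gives ψ = 0.190, H_out = 6.164 kJ/mol
  T = 386.2 K: K = (2.674, 0.331), RR gives ψ = 0.616, H_out = 26.794 kJ/mol
  T = 364.5 K: K = (2.187, 0.279), RR gives ψ = 0.450, H_out = 18.132 kJ/mol
  T = 353.7 K: K = (1.961, 0.254), RR gives ψ = 0.340, H_out = 12.840 kJ/mol
  T = 348.3 K: K = (1.852, 0.242), RR gives ψ = 0.272, H_out = 9.735 kJ/mol
  T = 345.6 K: K = (1.799, 0.236), RR gives ψ = 0.233, H_out = 8.018 kJ/mol
  T = 344.2 K: K = (1.771, 0.233), RR gives ψ = 0.211, H_out = 7.076 kJ/mol
Linear interpolation between T = 344.2 (H_out = 7.076) and T = 345.6 (H_out = 8.018) on hF = 7.794 gives T ≈ 345.3 K, at which ψ = 0.23.

T = 345.3 K, V/F = 0.23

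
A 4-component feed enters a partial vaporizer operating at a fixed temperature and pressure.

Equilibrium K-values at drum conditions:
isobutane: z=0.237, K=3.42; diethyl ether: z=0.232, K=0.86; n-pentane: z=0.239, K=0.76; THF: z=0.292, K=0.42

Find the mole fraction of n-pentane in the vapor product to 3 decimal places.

y_n-pentane = 0.198

Newton iteration, ψ⁰ = 0.53:
  ψ = 0.530: g = -0.0941, g' = -0.495 → ψ = 0.340
  ψ = 0.340: g = 0.0072, g' = -0.592 → ψ = 0.352
Converged at ψ = 0.352.
Compositions from xᵢ = zᵢ/(1+ψ(Kᵢ−1)), yᵢ = Kᵢxᵢ:
  isobutane: x = 0.128, y = 0.438
  diethyl ether: x = 0.244, y = 0.210
  n-pentane: x = 0.261, y = 0.198
  THF: x = 0.367, y = 0.154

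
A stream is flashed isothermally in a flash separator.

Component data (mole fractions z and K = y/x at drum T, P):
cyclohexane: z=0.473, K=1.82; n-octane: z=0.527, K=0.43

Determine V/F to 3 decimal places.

V/F = 0.187

Material balance + equilibrium reduce to Σ zᵢ(Kᵢ−1)/(1+V/F(Kᵢ−1)) = 0.
Feasibility: ΣzᵢKᵢ = 1.087, Σzᵢ/Kᵢ = 1.485 — both > 1, two phases present.
Newton iteration, V/F⁰ = 0.4:
  V/F = 0.400: g = -0.0970, g' = -0.468 → V/F = 0.192
  V/F = 0.192: g = -0.0024, g' = -0.453 → V/F = 0.187
Converged at V/F = 0.187.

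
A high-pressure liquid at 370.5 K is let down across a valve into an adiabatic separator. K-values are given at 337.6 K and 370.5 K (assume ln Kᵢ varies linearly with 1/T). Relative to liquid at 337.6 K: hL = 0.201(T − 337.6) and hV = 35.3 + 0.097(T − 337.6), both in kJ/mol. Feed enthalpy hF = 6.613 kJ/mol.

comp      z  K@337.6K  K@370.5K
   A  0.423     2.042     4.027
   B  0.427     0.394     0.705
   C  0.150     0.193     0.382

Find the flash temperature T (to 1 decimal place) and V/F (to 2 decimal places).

Adiabatic flash: solve Rachford–Rice at each trial T, then check hF = ψ·hV(T) + (1−ψ)·hL(T).
  T = 337.6 K: K = (2.042, 0.394, 0.193), RR gives ψ = 0.088, H_out = 3.112 kJ/mol
  T = 370.5 K: K = (4.027, 0.705, 0.382), RR gives ψ = 0.842, H_out = 33.452 kJ/mol
  T = 354.1 K: K = (2.916, 0.535, 0.276), RR gives ψ = 0.480, H_out = 19.437 kJ/mol
  T = 345.9 K: K = (2.453, 0.461, 0.232), RR gives ψ = 0.305, H_out = 12.178 kJ/mol
  T = 341.8 K: K = (2.243, 0.427, 0.212), RR gives ψ = 0.206, H_out = 8.035 kJ/mol
  T = 339.7 K: K = (2.141, 0.410, 0.202), RR gives ψ = 0.150, H_out = 5.681 kJ/mol
Linear interpolation between T = 339.7 (H_out = 5.681) and T = 341.8 (H_out = 8.035) on hF = 6.613 gives T ≈ 340.5 K, at which ψ = 0.17.

T = 340.5 K, V/F = 0.17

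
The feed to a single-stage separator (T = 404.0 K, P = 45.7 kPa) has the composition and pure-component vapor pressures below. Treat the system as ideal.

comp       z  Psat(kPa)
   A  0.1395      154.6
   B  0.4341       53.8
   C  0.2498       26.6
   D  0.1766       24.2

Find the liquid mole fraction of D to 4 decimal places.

Raoult's law: Kᵢ = Pᵢˢᵃᵗ/P = Pᵢˢᵃᵗ/45.7.
  K_A = 154.6/45.7 = 3.382932, K_B = 53.8/45.7 = 1.177243, K_C = 26.6/45.7 = 0.582057, K_D = 24.2/45.7 = 0.529540
Let ψ = V/F and solve Σ zᵢ(Kᵢ−1)/(1+ψ(Kᵢ−1)) = 0.
g(0) = ΣzᵢKᵢ − 1 = 0.2219 and g(1) = 1 − Σzᵢ/Kᵢ = -0.1726, so a root lies in (0, 1).
Newton iteration, ψ⁰ = 0.62:
  ψ = 0.6200: g = -0.05471, g' = -0.2975 → ψ = 0.4361
  ψ = 0.4361: g = 0.00223, g' = -0.3294 → ψ = 0.4429
Converged at ψ = 0.4429.
Compositions from xᵢ = zᵢ/(1+ψ(Kᵢ−1)), yᵢ = Kᵢxᵢ:
  A: x = 0.0679, y = 0.2296
  B: x = 0.4025, y = 0.4738
  C: x = 0.3065, y = 0.1784
  D: x = 0.2231, y = 0.1181

x_D = 0.2231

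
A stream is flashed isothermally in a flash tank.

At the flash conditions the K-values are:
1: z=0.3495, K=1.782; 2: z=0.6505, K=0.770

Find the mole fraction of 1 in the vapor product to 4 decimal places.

Binary case is linear: z₁(K₁−1)(1+ψ(K₂−1)) + z₂(K₂−1)(1+ψ(K₁−1)) = 0
⇒ ψ = [z₁(K₁−1)+z₂(K₂−1)] / [−(K₁−1)(K₂−1)] = 0.12369/0.17986 = 0.6877
Compositions from xᵢ = zᵢ/(1+ψ(Kᵢ−1)), yᵢ = Kᵢxᵢ:
  1: x = 0.2273, y = 0.4050
  2: x = 0.7727, y = 0.5950

y_1 = 0.4050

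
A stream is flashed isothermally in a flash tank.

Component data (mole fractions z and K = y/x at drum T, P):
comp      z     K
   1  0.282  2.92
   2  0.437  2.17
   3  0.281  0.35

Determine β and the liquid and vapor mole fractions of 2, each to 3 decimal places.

β = 0.908, x_2 = 0.212, y_2 = 0.460

Material balance + equilibrium reduce to Σ zᵢ(Kᵢ−1)/(1+β(Kᵢ−1)) = 0.
g(0) = ΣzᵢKᵢ − 1 = 0.870 and g(1) = 1 − Σzᵢ/Kᵢ = -0.101, so a root lies in (0, 1).
Iterate (Newton) starting at β = 0.48:
  β = 0.480: g = 0.3437, g' = -0.778 → β = 0.922
  β = 0.922: g = -0.0144, g' = -1.013 → β = 0.908
Converged at β = 0.908.
Compositions from xᵢ = zᵢ/(1+β(Kᵢ−1)), yᵢ = Kᵢxᵢ:
  1: x = 0.103, y = 0.300
  2: x = 0.212, y = 0.460
  3: x = 0.685, y = 0.240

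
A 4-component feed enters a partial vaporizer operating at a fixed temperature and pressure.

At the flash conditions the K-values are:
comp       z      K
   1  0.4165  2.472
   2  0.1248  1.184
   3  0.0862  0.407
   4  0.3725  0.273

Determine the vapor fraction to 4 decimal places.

ψ = 0.3481

Let ψ = V/F and solve Σ zᵢ(Kᵢ−1)/(1+ψ(Kᵢ−1)) = 0.
g(0) = ΣzᵢKᵢ − 1 = 0.3141 and g(1) = 1 − Σzᵢ/Kᵢ = -0.8502, so a root lies in (0, 1).
Iterate (Newton) starting at ψ = 0.56:
  ψ = 0.5600: g = -0.17642, g' = -0.9027 → ψ = 0.3646
  ψ = 0.3646: g = -0.01318, g' = -0.7997 → ψ = 0.3481
Converged at ψ = 0.3481.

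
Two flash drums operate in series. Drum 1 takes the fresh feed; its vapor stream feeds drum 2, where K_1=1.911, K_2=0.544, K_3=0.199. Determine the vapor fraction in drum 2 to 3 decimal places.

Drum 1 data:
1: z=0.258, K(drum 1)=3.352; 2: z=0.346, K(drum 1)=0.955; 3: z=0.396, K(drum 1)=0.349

V/F (drum 2) = 0.277

Drum 1:
Rachford–Rice: g(ψ₁) = Σ zᵢ(Kᵢ−1)/(1+ψ₁(Kᵢ−1)) = 0.
Check two-phase: ΣzᵢKᵢ = 1.333 > 1 and Σzᵢ/Kᵢ = 1.574 > 1, so g(0) = 0.333 > 0 and g(1) = -0.574 < 0.
Iterate (Newton) starting at ψ₁ = 0.5:
  ψ₁ = 0.500: g = -0.1193, g' = -0.671 → ψ₁ = 0.322
  ψ₁ = 0.322: g = 0.0031, g' = -0.731 → ψ₁ = 0.327
Converged at ψ₁ = 0.327.
Drum-1 compositions:
  1: x = 0.146, y = 0.489
  2: x = 0.351, y = 0.335
  3: x = 0.503, y = 0.176
Drum-2 feed = drum-1 vapor: z₂ = (0.4891, 0.3354, 0.1755).
Drum 2:
Material balance + equilibrium reduce to Σ zᵢ(Kᵢ−1)/(1+ψ₂(Kᵢ−1)) = 0.
Feasibility: ΣzᵢKᵢ = 1.152, Σzᵢ/Kᵢ = 1.754 — both > 1, two phases present.
Newton–Raphson from ψ₂ = 0.5:
  ψ₂ = 0.500: g = -0.1265, g' = -0.622 → ψ₂ = 0.297
  ψ₂ = 0.297: g = -0.0105, g' = -0.539 → ψ₂ = 0.277
Converged at ψ₂ = 0.277.
  1: x = 0.391, y = 0.746
  2: x = 0.384, y = 0.209
  3: x = 0.226, y = 0.045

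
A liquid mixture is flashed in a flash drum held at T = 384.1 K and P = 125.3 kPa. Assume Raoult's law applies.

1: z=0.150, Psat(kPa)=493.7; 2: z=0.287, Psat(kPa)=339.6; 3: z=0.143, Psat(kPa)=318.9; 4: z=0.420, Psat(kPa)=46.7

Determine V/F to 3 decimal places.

Raoult's law: Kᵢ = Pᵢˢᵃᵗ/P = Pᵢˢᵃᵗ/125.3.
  K_1 = 493.7/125.3 = 3.94014, K_2 = 339.6/125.3 = 2.71030, K_3 = 318.9/125.3 = 2.54509, K_4 = 46.7/125.3 = 0.37271
Newton–Raphson from V/F = 0.5:
  V/F = 0.500: g = 0.1839, g' = -0.916 → V/F = 0.701
  V/F = 0.701: g = 0.0033, g' = -0.917 → V/F = 0.704
Converged at V/F = 0.704.

V/F = 0.704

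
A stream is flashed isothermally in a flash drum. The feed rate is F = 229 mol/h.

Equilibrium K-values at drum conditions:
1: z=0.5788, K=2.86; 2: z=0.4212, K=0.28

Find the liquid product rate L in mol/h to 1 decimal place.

L = 96.8 mol/h

Let β = V/F and solve Σ zᵢ(Kᵢ−1)/(1+β(Kᵢ−1)) = 0.
g(0) = ΣzᵢKᵢ − 1 = 0.7733 and g(1) = 1 − Σzᵢ/Kᵢ = -0.7067, so a root lies in (0, 1).
Binary case is linear: z₁(K₁−1)(1+β(K₂−1)) + z₂(K₂−1)(1+β(K₁−1)) = 0
⇒ β = [z₁(K₁−1)+z₂(K₂−1)] / [−(K₁−1)(K₂−1)] = 0.77330/1.33920 = 0.5774
Then V = β·F = 0.5774·229 = 132.2 mol/h and L = F − V = 96.8 mol/h.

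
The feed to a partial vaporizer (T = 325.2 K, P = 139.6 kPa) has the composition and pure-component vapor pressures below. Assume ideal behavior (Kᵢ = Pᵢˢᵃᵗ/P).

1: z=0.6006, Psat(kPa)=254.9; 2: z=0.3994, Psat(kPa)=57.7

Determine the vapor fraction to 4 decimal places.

ψ = 0.5402

Raoult's law: Kᵢ = Pᵢˢᵃᵗ/P = Pᵢˢᵃᵗ/139.6.
  K_1 = 254.9/139.6 = 1.825931, K_2 = 57.7/139.6 = 0.413324
Material balance + equilibrium reduce to Σ zᵢ(Kᵢ−1)/(1+ψ(Kᵢ−1)) = 0.
Feasibility: ΣzᵢKᵢ = 1.2617, Σzᵢ/Kᵢ = 1.2952 — both > 1, two phases present.
Binary case is linear: z₁(K₁−1)(1+ψ(K₂−1)) + z₂(K₂−1)(1+ψ(K₁−1)) = 0
⇒ ψ = [z₁(K₁−1)+z₂(K₂−1)] / [−(K₁−1)(K₂−1)] = 0.26174/0.48455 = 0.5402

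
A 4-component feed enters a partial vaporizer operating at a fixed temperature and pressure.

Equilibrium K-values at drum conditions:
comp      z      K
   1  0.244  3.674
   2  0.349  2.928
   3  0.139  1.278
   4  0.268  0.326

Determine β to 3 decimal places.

β = 0.908

Newton–Raphson from β = 0.52:
  β = 0.520: g = 0.3646, g' = -0.926 → β = 0.914
  β = 0.914: g = -0.0065, g' = -1.150 → β = 0.908
Converged at β = 0.908.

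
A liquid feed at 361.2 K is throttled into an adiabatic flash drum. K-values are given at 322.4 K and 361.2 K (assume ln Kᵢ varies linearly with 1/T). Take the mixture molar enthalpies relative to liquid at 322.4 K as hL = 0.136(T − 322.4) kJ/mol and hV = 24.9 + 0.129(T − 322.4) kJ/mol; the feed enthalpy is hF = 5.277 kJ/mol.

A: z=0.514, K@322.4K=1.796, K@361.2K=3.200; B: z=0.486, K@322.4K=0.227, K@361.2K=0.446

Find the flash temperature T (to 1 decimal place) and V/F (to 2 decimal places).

Adiabatic flash: solve Rachford–Rice at each trial T, then check hF = ψ·hV(T) + (1−ψ)·hL(T).
  T = 322.4 K: K = (1.796, 0.227), RR gives ψ = 0.054, H_out = 1.354 kJ/mol
  T = 361.2 K: K = (3.200, 0.446), RR gives ψ = 0.707, H_out = 22.686 kJ/mol
  T = 341.8 K: K = (2.437, 0.324), RR gives ψ = 0.423, H_out = 13.102 kJ/mol
  T = 332.1 K: K = (2.101, 0.273), RR gives ψ = 0.266, H_out = 7.913 kJ/mol
  T = 327.2 K: K = (1.943, 0.249), RR gives ψ = 0.169, H_out = 4.860 kJ/mol
  T = 329.6 K: K = (2.020, 0.260), RR gives ψ = 0.218, H_out = 6.407 kJ/mol
Linear interpolation between T = 327.2 (H_out = 4.860) and T = 329.6 (H_out = 6.407) on hF = 5.277 gives T ≈ 327.8 K, at which ψ = 0.18.

T = 327.8 K, V/F = 0.18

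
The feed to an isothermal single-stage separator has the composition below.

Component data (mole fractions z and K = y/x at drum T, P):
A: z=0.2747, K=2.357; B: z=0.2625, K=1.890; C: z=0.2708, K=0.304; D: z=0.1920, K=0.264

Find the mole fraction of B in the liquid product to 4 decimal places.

Iterate (Newton) starting at ψ = 0.35:
  ψ = 0.3500: g = -0.00865, g' = -0.7714 → ψ = 0.3388
Converged at ψ = 0.3388.
Compositions from xᵢ = zᵢ/(1+ψ(Kᵢ−1)), yᵢ = Kᵢxᵢ:
  A: x = 0.1882, y = 0.4436
  B: x = 0.2017, y = 0.3812
  C: x = 0.3543, y = 0.1077
  D: x = 0.2558, y = 0.0675

x_B = 0.2017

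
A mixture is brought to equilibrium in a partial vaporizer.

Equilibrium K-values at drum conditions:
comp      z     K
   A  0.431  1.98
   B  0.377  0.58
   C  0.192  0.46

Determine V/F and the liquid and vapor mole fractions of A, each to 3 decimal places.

V/F = 0.353, x_A = 0.320, y_A = 0.634

Material balance + equilibrium reduce to Σ zᵢ(Kᵢ−1)/(1+V/F(Kᵢ−1)) = 0.
Feasibility: ΣzᵢKᵢ = 1.160, Σzᵢ/Kᵢ = 1.285 — both > 1, two phases present.
Newton–Raphson from V/F = 0.54:
  V/F = 0.540: g = -0.0749, g' = -0.400 → V/F = 0.353
Converged at V/F = 0.353.
Compositions from xᵢ = zᵢ/(1+V/F(Kᵢ−1)), yᵢ = Kᵢxᵢ:
  A: x = 0.320, y = 0.634
  B: x = 0.443, y = 0.257
  C: x = 0.237, y = 0.109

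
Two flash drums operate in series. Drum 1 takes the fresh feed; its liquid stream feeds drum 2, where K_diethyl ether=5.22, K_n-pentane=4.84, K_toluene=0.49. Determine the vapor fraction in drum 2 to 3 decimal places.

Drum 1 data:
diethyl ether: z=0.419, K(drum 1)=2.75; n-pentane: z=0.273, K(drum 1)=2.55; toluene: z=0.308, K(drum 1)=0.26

V/F (drum 2) = 0.432

Drum 1:
Material balance + equilibrium reduce to Σ zᵢ(Kᵢ−1)/(1+ψ₁(Kᵢ−1)) = 0.
g(0) = ΣzᵢKᵢ − 1 = 0.928 and g(1) = 1 − Σzᵢ/Kᵢ = -0.444, so a root lies in (0, 1).
Iterate (Newton) starting at ψ₁ = 0.41:
  ψ₁ = 0.410: g = 0.3585, g' = -1.028 → ψ₁ = 0.759
  ψ₁ = 0.759: g = -0.0103, g' = -1.252 → ψ₁ = 0.751
  ψ₁ = 0.751: g = -0.0001, g' = -1.233 → ψ₁ = 0.750
Converged at ψ₁ = 0.750.
Drum-1 compositions:
  diethyl ether: x = 0.181, y = 0.498
  n-pentane: x = 0.126, y = 0.322
  toluene: x = 0.693, y = 0.180
Drum-2 feed = drum-1 liquid: z₂ = (0.1811, 0.1262, 0.6927).
Drum 2:
Iterate (Newton) starting at ψ₂ = 0.52:
  ψ₂ = 0.520: g = -0.0798, g' = -0.857 → ψ₂ = 0.427
  ψ₂ = 0.427: g = 0.0049, g' = -0.973 → ψ₂ = 0.432
Converged at ψ₂ = 0.432.
  diethyl ether: x = 0.064, y = 0.335
  n-pentane: x = 0.047, y = 0.230
  toluene: x = 0.888, y = 0.435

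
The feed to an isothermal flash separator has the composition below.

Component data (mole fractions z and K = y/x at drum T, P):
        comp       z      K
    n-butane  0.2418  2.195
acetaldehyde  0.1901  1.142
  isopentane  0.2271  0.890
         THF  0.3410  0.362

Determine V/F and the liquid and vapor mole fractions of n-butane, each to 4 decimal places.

Rachford–Rice: g(V/F) = Σ zᵢ(Kᵢ−1)/(1+V/F(Kᵢ−1)) = 0.
Check two-phase: ΣzᵢKᵢ = 1.0734 > 1 and Σzᵢ/Kᵢ = 1.4738 > 1, so g(0) = 0.0734 > 0 and g(1) = -0.4738 < 0.
Iterate (Newton) starting at V/F = 0.5:
  V/F = 0.5000: g = -0.13982, g' = -0.4410 → V/F = 0.1830
  V/F = 0.1830: g = -0.00838, g' = -0.4169 → V/F = 0.1629
  V/F = 0.1629: g = 0.00004, g' = -0.4213 → V/F = 0.1630
Converged at V/F = 0.1630.
Compositions from xᵢ = zᵢ/(1+V/F(Kᵢ−1)), yᵢ = Kᵢxᵢ:
  n-butane: x = 0.2024, y = 0.4442
  acetaldehyde: x = 0.1858, y = 0.2122
  isopentane: x = 0.2312, y = 0.2058
  THF: x = 0.3806, y = 0.1378

V/F = 0.1630, x_n-butane = 0.2024, y_n-butane = 0.4442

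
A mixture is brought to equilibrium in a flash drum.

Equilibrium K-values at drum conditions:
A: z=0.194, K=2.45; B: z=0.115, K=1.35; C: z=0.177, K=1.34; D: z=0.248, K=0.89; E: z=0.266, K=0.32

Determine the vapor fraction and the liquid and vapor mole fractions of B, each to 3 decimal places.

Material balance + equilibrium reduce to Σ zᵢ(Kᵢ−1)/(1+ψ(Kᵢ−1)) = 0.
Check two-phase: ΣzᵢKᵢ = 1.174 > 1 and Σzᵢ/Kᵢ = 1.406 > 1, so g(0) = 0.174 > 0 and g(1) = -0.406 < 0.
Iterate (Newton) starting at ψ = 0.38:
  ψ = 0.380: g = -0.0022, g' = -0.423 → ψ = 0.375
Converged at ψ = 0.375.
Compositions from xᵢ = zᵢ/(1+ψ(Kᵢ−1)), yᵢ = Kᵢxᵢ:
  A: x = 0.126, y = 0.308
  B: x = 0.102, y = 0.137
  C: x = 0.157, y = 0.210
  D: x = 0.259, y = 0.230
  E: x = 0.357, y = 0.114

ψ = 0.375, x_B = 0.102, y_B = 0.137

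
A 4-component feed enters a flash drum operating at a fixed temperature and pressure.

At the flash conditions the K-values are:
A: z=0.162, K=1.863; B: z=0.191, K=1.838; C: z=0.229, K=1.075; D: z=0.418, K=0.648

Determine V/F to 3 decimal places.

Newton–Raphson from V/F = 0.5:
  V/F = 0.500: g = 0.0485, g' = -0.203 → V/F = 0.739
  V/F = 0.739: g = 0.0017, g' = -0.192 → V/F = 0.747
Converged at V/F = 0.747.

V/F = 0.747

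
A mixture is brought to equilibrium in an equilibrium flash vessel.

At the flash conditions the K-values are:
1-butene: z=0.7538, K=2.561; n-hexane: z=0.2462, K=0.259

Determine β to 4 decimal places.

Material balance + equilibrium reduce to Σ zᵢ(Kᵢ−1)/(1+β(Kᵢ−1)) = 0.
Feasibility: ΣzᵢKᵢ = 1.9942, Σzᵢ/Kᵢ = 1.2449 — both > 1, two phases present.
Newton–Raphson from β = 0.67:
  β = 0.6700: g = 0.21284, g' = -0.9720 → β = 0.8890
  β = 0.8890: g = -0.04175, g' = -1.4829 → β = 0.8608
  β = 0.8608: g = -0.00171, g' = -1.3652 → β = 0.8596
Converged at β = 0.8596.

β = 0.8596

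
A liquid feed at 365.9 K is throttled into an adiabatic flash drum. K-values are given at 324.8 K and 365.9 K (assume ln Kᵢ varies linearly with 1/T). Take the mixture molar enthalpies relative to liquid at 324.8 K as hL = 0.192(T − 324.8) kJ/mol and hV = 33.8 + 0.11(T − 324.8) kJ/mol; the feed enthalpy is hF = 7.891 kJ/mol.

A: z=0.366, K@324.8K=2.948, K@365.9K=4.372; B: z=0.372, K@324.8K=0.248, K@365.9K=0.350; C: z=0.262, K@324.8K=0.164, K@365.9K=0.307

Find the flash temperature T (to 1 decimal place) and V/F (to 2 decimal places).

Adiabatic flash: solve Rachford–Rice at each trial T, then check hF = ψ·hV(T) + (1−ψ)·hL(T).
  T = 324.8 K: K = (2.948, 0.248, 0.164), RR gives ψ = 0.140, H_out = 4.719 kJ/mol
  T = 365.9 K: K = (4.372, 0.350, 0.307), RR gives ψ = 0.360, H_out = 18.843 kJ/mol
  T = 345.4 K: K = (3.634, 0.298, 0.229), RR gives ψ = 0.260, H_out = 12.302 kJ/mol
  T = 335.1 K: K = (3.284, 0.273, 0.195), RR gives ψ = 0.204, H_out = 8.699 kJ/mol
  T = 330.0 K: K = (3.116, 0.260, 0.179), RR gives ψ = 0.173, H_out = 6.786 kJ/mol
  T = 332.6 K: K = (3.201, 0.266, 0.187), RR gives ψ = 0.189, H_out = 7.774 kJ/mol
  T = 333.9 K: K = (3.244, 0.270, 0.191), RR gives ψ = 0.197, H_out = 8.258 kJ/mol
Linear interpolation between T = 332.6 (H_out = 7.774) and T = 333.9 (H_out = 8.258) on hF = 7.891 gives T ≈ 332.9 K, at which ψ = 0.19.

T = 332.9 K, V/F = 0.19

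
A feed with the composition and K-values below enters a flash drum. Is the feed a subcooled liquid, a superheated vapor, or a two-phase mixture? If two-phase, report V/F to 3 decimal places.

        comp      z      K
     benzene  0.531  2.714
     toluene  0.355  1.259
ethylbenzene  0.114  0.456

ΣzᵢKᵢ = 1.940; Σzᵢ/Kᵢ = 0.728.
Since Σzᵢ/Kᵢ < 1 the mixture is above its dew point — single vapor phase.

superheated vapor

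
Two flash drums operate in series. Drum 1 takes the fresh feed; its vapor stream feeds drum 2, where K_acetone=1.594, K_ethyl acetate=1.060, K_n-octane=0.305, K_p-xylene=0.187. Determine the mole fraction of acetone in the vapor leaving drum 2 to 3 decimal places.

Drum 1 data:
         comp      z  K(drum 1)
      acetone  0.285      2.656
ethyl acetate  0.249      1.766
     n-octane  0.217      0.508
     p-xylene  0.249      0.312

y_acetone (drum 2) = 0.586

Drum 1:
Rachford–Rice: g(ψ₁) = Σ zᵢ(Kᵢ−1)/(1+ψ₁(Kᵢ−1)) = 0.
g(0) = ΣzᵢKᵢ − 1 = 0.385 and g(1) = 1 − Σzᵢ/Kᵢ = -0.474, so a root lies in (0, 1).
Newton iteration, ψ₁⁰ = 0.5:
  ψ₁ = 0.500: g = -0.0066, g' = -0.677 → ψ₁ = 0.490
Converged at ψ₁ = 0.490.
Drum-1 compositions:
  acetone: x = 0.157, y = 0.418
  ethyl acetate: x = 0.181, y = 0.320
  n-octane: x = 0.286, y = 0.145
  p-xylene: x = 0.376, y = 0.117
Drum-2 feed = drum-1 vapor: z₂ = (0.4178, 0.3197, 0.1453, 0.1172).
Drum 2:
Newton–Raphson from ψ₂ = 0.5:
  ψ₂ = 0.500: g = -0.1053, g' = -0.473 → ψ₂ = 0.278
  ψ₂ = 0.278: g = -0.0162, g' = -0.347 → ψ₂ = 0.231
  ψ₂ = 0.231: g = -0.0004, g' = -0.332 → ψ₂ = 0.230
Converged at ψ₂ = 0.230.
  acetone: x = 0.368, y = 0.586
  ethyl acetate: x = 0.315, y = 0.334
  n-octane: x = 0.173, y = 0.053
  p-xylene: x = 0.144, y = 0.027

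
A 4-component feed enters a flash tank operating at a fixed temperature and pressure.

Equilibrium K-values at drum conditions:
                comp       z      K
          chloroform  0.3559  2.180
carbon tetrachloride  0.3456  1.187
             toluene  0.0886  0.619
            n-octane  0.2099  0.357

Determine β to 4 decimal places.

Material balance + equilibrium reduce to Σ zᵢ(Kᵢ−1)/(1+β(Kᵢ−1)) = 0.
g(0) = ΣzᵢKᵢ − 1 = 0.3159 and g(1) = 1 − Σzᵢ/Kᵢ = -0.1855, so a root lies in (0, 1).
Iterate (Newton) starting at β = 0.39:
  β = 0.3900: g = 0.12805, g' = -0.4153 → β = 0.6984
  β = 0.6984: g = -0.00357, g' = -0.4682 → β = 0.6907
Converged at β = 0.6907.

β = 0.6907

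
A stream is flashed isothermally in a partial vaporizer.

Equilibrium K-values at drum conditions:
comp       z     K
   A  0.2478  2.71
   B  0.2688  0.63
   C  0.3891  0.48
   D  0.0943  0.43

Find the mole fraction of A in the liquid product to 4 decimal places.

Rachford–Rice: g(V/F) = Σ zᵢ(Kᵢ−1)/(1+V/F(Kᵢ−1)) = 0.
Feasibility: ΣzᵢKᵢ = 1.0682, Σzᵢ/Kᵢ = 1.5480 — both > 1, two phases present.
Newton iteration, V/F⁰ = 0.47:
  V/F = 0.4700: g = -0.22666, g' = -0.5181 → V/F = 0.0325
  V/F = 0.0325: g = 0.04018, g' = -0.8287 → V/F = 0.0810
  V/F = 0.0810: g = 0.00208, g' = -0.7465 → V/F = 0.0838
Converged at V/F = 0.0838.
Compositions from xᵢ = zᵢ/(1+V/F(Kᵢ−1)), yᵢ = Kᵢxᵢ:
  A: x = 0.2167, y = 0.5874
  B: x = 0.2774, y = 0.1748
  C: x = 0.4068, y = 0.1953
  D: x = 0.0990, y = 0.0426

x_A = 0.2167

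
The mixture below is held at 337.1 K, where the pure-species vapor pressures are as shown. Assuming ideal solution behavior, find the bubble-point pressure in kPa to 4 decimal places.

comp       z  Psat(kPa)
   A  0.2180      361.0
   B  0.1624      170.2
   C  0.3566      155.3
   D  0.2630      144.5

At the bubble point ψ → 0, so ΣzᵢKᵢ = 1 with Kᵢ = Pᵢˢᵃᵗ/P ⇒ P = ΣzᵢPᵢˢᵃᵗ.
P = 0.2180·361.0 + 0.1624·170.2 + 0.3566·155.3 + 0.2630·144.5 = 199.7220 kPa

Pbub = 199.7220 kPa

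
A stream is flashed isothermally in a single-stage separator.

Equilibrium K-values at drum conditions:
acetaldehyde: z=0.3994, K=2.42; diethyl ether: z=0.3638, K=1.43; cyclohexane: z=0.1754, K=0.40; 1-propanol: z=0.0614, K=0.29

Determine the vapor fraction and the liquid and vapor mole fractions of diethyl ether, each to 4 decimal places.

Material balance + equilibrium reduce to Σ zᵢ(Kᵢ−1)/(1+ψ(Kᵢ−1)) = 0.
Check two-phase: ΣzᵢKᵢ = 1.5747 > 1 and Σzᵢ/Kᵢ = 1.0697 > 1, so g(0) = 0.5747 > 0 and g(1) = -0.0697 < 0.
Iterate (Newton) starting at ψ = 0.5:
  ψ = 0.5000: g = 0.24249, g' = -0.5242 → ψ = 0.9625
  ψ = 0.9625: g = -0.03653, g' = -0.8400 → ψ = 0.9190
  ψ = 0.9190: g = -0.00190, g' = -0.7563 → ψ = 0.9165
Converged at ψ = 0.9165.
Compositions from xᵢ = zᵢ/(1+ψ(Kᵢ−1)), yᵢ = Kᵢxᵢ:
  acetaldehyde: x = 0.1735, y = 0.4200
  diethyl ether: x = 0.2610, y = 0.3732
  cyclohexane: x = 0.3897, y = 0.1559
  1-propanol: x = 0.1758, y = 0.0510

ψ = 0.9165, x_diethyl ether = 0.2610, y_diethyl ether = 0.3732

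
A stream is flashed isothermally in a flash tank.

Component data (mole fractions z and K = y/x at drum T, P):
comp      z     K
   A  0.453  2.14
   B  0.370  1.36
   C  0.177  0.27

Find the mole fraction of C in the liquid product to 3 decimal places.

x_C = 0.492

Newton iteration, β⁰ = 0.5:
  β = 0.500: g = 0.2383, g' = -0.507 → β = 0.970
  β = 0.970: g = -0.0986, g' = -1.266 → β = 0.892
  β = 0.892: g = -0.0135, g' = -0.947 → β = 0.878
  β = 0.878: g = -0.0003, g' = -0.906 → β = 0.877
Converged at β = 0.877.
Compositions from xᵢ = zᵢ/(1+β(Kᵢ−1)), yᵢ = Kᵢxᵢ:
  A: x = 0.226, y = 0.485
  B: x = 0.281, y = 0.382
  C: x = 0.492, y = 0.133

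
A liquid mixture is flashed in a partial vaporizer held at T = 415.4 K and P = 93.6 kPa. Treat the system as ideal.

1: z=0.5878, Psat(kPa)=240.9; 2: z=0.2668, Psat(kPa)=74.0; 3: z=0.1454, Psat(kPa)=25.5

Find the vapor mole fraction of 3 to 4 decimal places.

y_3 = 0.1168

Raoult's law: Kᵢ = Pᵢˢᵃᵗ/P = Pᵢˢᵃᵗ/93.6.
  K_1 = 240.9/93.6 = 2.573718, K_2 = 74.0/93.6 = 0.790598, K_3 = 25.5/93.6 = 0.272436
Material balance + equilibrium reduce to Σ zᵢ(Kᵢ−1)/(1+ψ(Kᵢ−1)) = 0.
Check two-phase: ΣzᵢKᵢ = 1.7634 > 1 and Σzᵢ/Kᵢ = 1.0996 > 1, so g(0) = 0.7634 > 0 and g(1) = -0.0996 < 0.
Newton–Raphson from ψ = 0.5:
  ψ = 0.5000: g = 0.28901, g' = -0.6607 → ψ = 0.9374
  ψ = 0.9374: g = -0.02852, g' = -1.0171 → ψ = 0.9094
  ψ = 0.9094: g = -0.00117, g' = -0.9364 → ψ = 0.9081
Converged at ψ = 0.9081.
Compositions from xᵢ = zᵢ/(1+ψ(Kᵢ−1)), yᵢ = Kᵢxᵢ:
  1: x = 0.2420, y = 0.6228
  2: x = 0.3295, y = 0.2605
  3: x = 0.4286, y = 0.1168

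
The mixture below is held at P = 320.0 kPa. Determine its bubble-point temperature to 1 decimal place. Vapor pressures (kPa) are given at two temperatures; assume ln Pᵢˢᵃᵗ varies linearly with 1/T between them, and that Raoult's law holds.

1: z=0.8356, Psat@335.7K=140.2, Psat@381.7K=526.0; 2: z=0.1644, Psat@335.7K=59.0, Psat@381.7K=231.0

T = 366.5 K

Bubble-point temperature: ΣzᵢPᵢˢᵃᵗ(T) = P. Interpolate ln Pᵢˢᵃᵗ = aᵢ + bᵢ/T.
  T = 335.7 K: ΣzᵢPᵢˢᵃᵗ = 126.85 kPa
  T = 381.7 K: ΣzᵢPᵢˢᵃᵗ = 477.50 kPa
  T = 358.7 K: ΣzᵢPᵢˢᵃᵗ = 256.79 kPa
  T = 370.2 K: ΣzᵢPᵢˢᵃᵗ = 353.56 kPa
  T = 364.4 K: ΣzᵢPᵢˢᵃᵗ = 301.66 kPa
  T = 367.3 K: ΣzᵢPᵢˢᵃᵗ = 326.78 kPa
Interpolating between 364.4 K and 367.3 K gives T ≈ 366.5 K.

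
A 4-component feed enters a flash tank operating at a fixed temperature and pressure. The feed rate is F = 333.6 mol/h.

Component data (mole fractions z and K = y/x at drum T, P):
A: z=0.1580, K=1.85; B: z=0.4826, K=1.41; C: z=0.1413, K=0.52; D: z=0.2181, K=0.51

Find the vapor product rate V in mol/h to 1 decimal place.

Newton–Raphson from V/F = 0.5:
  V/F = 0.5000: g = 0.02766, g' = -0.2603 → V/F = 0.6063
  V/F = 0.6063: g = -0.00059, g' = -0.2725 → V/F = 0.6041
Converged at V/F = 0.6041.
Then V = V/F·F = 0.6041·333.6 = 201.5 mol/h and L = F − V = 132.1 mol/h.

V = 201.5 mol/h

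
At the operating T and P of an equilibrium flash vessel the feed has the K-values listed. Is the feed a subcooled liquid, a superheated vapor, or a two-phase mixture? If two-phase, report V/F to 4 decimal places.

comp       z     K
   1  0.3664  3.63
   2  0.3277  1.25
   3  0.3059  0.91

superheated vapor

ΣzᵢKᵢ = 2.0180; Σzᵢ/Kᵢ = 0.6993.
Since Σzᵢ/Kᵢ < 1 the mixture is above its dew point — single vapor phase.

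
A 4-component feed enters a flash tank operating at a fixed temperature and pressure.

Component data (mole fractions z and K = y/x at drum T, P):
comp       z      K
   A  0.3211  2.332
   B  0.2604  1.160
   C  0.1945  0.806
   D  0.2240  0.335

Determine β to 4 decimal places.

β = 0.5678

Let β = V/F and solve Σ zᵢ(Kᵢ−1)/(1+β(Kᵢ−1)) = 0.
Feasibility: ΣzᵢKᵢ = 1.2827, Σzᵢ/Kᵢ = 1.2721 — both > 1, two phases present.
Iterate (Newton) starting at β = 0.5:
  β = 0.5000: g = 0.03036, g' = -0.4423 → β = 0.5686
  β = 0.5686: g = -0.00039, g' = -0.4555 → β = 0.5678
Converged at β = 0.5678.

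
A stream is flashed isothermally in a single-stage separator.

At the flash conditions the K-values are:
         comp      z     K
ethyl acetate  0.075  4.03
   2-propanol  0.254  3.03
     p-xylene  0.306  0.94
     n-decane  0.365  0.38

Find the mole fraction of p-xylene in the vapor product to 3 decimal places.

Material balance + equilibrium reduce to Σ zᵢ(Kᵢ−1)/(1+ψ(Kᵢ−1)) = 0.
g(0) = ΣzᵢKᵢ − 1 = 0.498 and g(1) = 1 − Σzᵢ/Kᵢ = -0.388, so a root lies in (0, 1).
Newton–Raphson from ψ = 0.5:
  ψ = 0.500: g = -0.0007, g' = -0.663 → ψ = 0.499
Converged at ψ = 0.499.
Compositions from xᵢ = zᵢ/(1+ψ(Kᵢ−1)), yᵢ = Kᵢxᵢ:
  ethyl acetate: x = 0.030, y = 0.120
  2-propanol: x = 0.126, y = 0.382
  p-xylene: x = 0.315, y = 0.297
  n-decane: x = 0.529, y = 0.201

y_p-xylene = 0.297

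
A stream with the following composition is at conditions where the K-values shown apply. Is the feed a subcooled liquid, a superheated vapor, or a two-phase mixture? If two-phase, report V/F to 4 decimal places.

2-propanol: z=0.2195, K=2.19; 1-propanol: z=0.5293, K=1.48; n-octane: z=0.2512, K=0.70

superheated vapor

ΣzᵢKᵢ = 1.4399; Σzᵢ/Kᵢ = 0.8167.
Since Σzᵢ/Kᵢ < 1 the mixture is above its dew point — single vapor phase.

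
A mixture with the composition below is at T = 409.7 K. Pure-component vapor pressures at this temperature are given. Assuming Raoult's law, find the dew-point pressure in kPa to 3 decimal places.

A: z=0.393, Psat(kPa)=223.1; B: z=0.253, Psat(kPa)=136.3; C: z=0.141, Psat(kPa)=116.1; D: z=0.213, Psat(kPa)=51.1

At the dew point ψ → 1, so Σzᵢ/Kᵢ = 1 with Kᵢ = Pᵢˢᵃᵗ/P ⇒ 1/P = Σzᵢ/Pᵢˢᵃᵗ.
1/P = 0.393/223.1 + 0.253/136.3 + 0.141/116.1 + 0.213/51.1 = 0.009001 ⇒ P = 111.105 kPa

Pdew = 111.105 kPa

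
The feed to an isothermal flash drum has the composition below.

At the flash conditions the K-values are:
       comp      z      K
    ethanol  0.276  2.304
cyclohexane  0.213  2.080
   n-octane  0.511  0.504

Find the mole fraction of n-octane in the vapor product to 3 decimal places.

Rachford–Rice: g(β) = Σ zᵢ(Kᵢ−1)/(1+β(Kᵢ−1)) = 0.
g(0) = ΣzᵢKᵢ − 1 = 0.336 and g(1) = 1 − Σzᵢ/Kᵢ = -0.236, so a root lies in (0, 1).
Iterate (Newton) starting at β = 0.5:
  β = 0.500: g = 0.0302, g' = -0.499 → β = 0.561
Converged at β = 0.561.
Compositions from xᵢ = zᵢ/(1+β(Kᵢ−1)), yᵢ = Kᵢxᵢ:
  ethanol: x = 0.159, y = 0.367
  cyclohexane: x = 0.133, y = 0.276
  n-octane: x = 0.708, y = 0.357

y_n-octane = 0.357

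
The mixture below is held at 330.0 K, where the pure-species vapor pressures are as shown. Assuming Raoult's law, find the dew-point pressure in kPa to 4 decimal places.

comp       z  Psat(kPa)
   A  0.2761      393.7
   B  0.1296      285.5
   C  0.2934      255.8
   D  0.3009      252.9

At the dew point ψ → 1, so Σzᵢ/Kᵢ = 1 with Kᵢ = Pᵢˢᵃᵗ/P ⇒ 1/P = Σzᵢ/Pᵢˢᵃᵗ.
1/P = 0.2761/393.7 + 0.1296/285.5 + 0.2934/255.8 + 0.3009/252.9 = 0.0034920 ⇒ P = 286.3669 kPa

Pdew = 286.3669 kPa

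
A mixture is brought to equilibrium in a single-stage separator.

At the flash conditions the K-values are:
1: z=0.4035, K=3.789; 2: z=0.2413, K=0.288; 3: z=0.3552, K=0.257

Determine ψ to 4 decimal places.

ψ = 0.3384

Rachford–Rice: g(ψ) = Σ zᵢ(Kᵢ−1)/(1+ψ(Kᵢ−1)) = 0.
g(0) = ΣzᵢKᵢ − 1 = 0.6896 and g(1) = 1 − Σzᵢ/Kᵢ = -1.3264, so a root lies in (0, 1).
Newton iteration, ψ⁰ = 0.5:
  ψ = 0.5000: g = -0.21671, g' = -1.3388 → ψ = 0.3381
  ψ = 0.3381: g = 0.00043, g' = -1.3933 → ψ = 0.3384
Converged at ψ = 0.3384.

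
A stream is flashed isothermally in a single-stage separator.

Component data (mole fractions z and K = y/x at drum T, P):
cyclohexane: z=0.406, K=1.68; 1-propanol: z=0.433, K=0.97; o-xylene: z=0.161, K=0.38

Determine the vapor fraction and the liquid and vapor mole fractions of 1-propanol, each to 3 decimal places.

Rachford–Rice: g(ψ) = Σ zᵢ(Kᵢ−1)/(1+ψ(Kᵢ−1)) = 0.
Feasibility: ΣzᵢKᵢ = 1.163, Σzᵢ/Kᵢ = 1.112 — both > 1, two phases present.
Iterate (Newton) starting at ψ = 0.5:
  ψ = 0.500: g = 0.0482, g' = -0.235 → ψ = 0.705
  ψ = 0.705: g = -0.0040, g' = -0.282 → ψ = 0.691
Converged at ψ = 0.691.
Compositions from xᵢ = zᵢ/(1+ψ(Kᵢ−1)), yᵢ = Kᵢxᵢ:
  cyclohexane: x = 0.276, y = 0.464
  1-propanol: x = 0.442, y = 0.429
  o-xylene: x = 0.282, y = 0.107

ψ = 0.691, x_1-propanol = 0.442, y_1-propanol = 0.429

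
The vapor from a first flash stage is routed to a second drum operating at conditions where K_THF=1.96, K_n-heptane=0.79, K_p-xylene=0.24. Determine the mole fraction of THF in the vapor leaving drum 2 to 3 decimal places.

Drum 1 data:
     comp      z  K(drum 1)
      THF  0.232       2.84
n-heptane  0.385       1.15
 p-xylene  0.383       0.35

y_THF (drum 2) = 0.578

Drum 1:
Let ψ₁ = V/F and solve Σ zᵢ(Kᵢ−1)/(1+ψ₁(Kᵢ−1)) = 0.
Check two-phase: ΣzᵢKᵢ = 1.236 > 1 and Σzᵢ/Kᵢ = 1.511 > 1, so g(0) = 0.236 > 0 and g(1) = -0.511 < 0.
Newton iteration, ψ₁⁰ = 0.31:
  ψ₁ = 0.310: g = 0.0152, g' = -0.580 → ψ₁ = 0.336
Converged at ψ₁ = 0.336.
Drum-1 compositions:
  THF: x = 0.143, y = 0.407
  n-heptane: x = 0.367, y = 0.421
  p-xylene: x = 0.490, y = 0.172
Drum-2 feed = drum-1 vapor: z₂ = (0.4069, 0.4215, 0.1716).
Drum 2:
Let ψ₂ = V/F and solve Σ zᵢ(Kᵢ−1)/(1+ψ₂(Kᵢ−1)) = 0.
Feasibility: ΣzᵢKᵢ = 1.172, Σzᵢ/Kᵢ = 1.456 — both > 1, two phases present.
Newton iteration, ψ₂⁰ = 0.5:
  ψ₂ = 0.500: g = -0.0452, g' = -0.452 → ψ₂ = 0.400
  ψ₂ = 0.400: g = -0.0017, g' = -0.423 → ψ₂ = 0.396
Converged at ψ₂ = 0.396.
  THF: x = 0.295, y = 0.578
  n-heptane: x = 0.460, y = 0.363
  p-xylene: x = 0.245, y = 0.059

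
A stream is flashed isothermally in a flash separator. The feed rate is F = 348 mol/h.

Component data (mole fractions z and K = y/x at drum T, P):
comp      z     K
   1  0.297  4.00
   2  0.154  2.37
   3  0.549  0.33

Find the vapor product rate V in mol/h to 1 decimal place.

V = 151.3 mol/h

Material balance + equilibrium reduce to Σ zᵢ(Kᵢ−1)/(1+V/F(Kᵢ−1)) = 0.
g(0) = ΣzᵢKᵢ − 1 = 0.734 and g(1) = 1 − Σzᵢ/Kᵢ = -0.803, so a root lies in (0, 1).
Newton iteration, V/F⁰ = 0.5:
  V/F = 0.500: g = -0.0715, g' = -1.087 → V/F = 0.434
  V/F = 0.434: g = 0.0005, g' = -1.108 → V/F = 0.435
Converged at V/F = 0.435.
Then V = V/F·F = 0.4347·348 = 151.3 mol/h and L = F − V = 196.7 mol/h.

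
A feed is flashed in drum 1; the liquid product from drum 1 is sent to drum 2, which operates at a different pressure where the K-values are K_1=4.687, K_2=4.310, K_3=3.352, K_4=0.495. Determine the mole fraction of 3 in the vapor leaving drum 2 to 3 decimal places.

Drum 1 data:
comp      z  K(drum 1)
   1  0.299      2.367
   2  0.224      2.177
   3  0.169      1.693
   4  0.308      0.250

Drum 1:
Rachford–Rice: g(ψ₁) = Σ zᵢ(Kᵢ−1)/(1+ψ₁(Kᵢ−1)) = 0.
g(0) = ΣzᵢKᵢ − 1 = 0.558 and g(1) = 1 − Σzᵢ/Kᵢ = -0.561, so a root lies in (0, 1).
Newton–Raphson from ψ₁ = 0.56:
  ψ₁ = 0.560: g = 0.0765, g' = -0.849 → ψ₁ = 0.650
  ψ₁ = 0.650: g = -0.0043, g' = -0.955 → ψ₁ = 0.646
Converged at ψ₁ = 0.646.
Drum-1 compositions:
  1: x = 0.159, y = 0.376
  2: x = 0.127, y = 0.277
  3: x = 0.117, y = 0.198
  4: x = 0.597, y = 0.149
Drum-2 feed = drum-1 liquid: z₂ = (0.1588, 0.1273, 0.1168, 0.5971).
Drum 2:
Let ψ₂ = V/F and solve Σ zᵢ(Kᵢ−1)/(1+ψ₂(Kᵢ−1)) = 0.
Feasibility: ΣzᵢKᵢ = 1.980, Σzᵢ/Kᵢ = 1.305 — both > 1, two phases present.
Newton iteration, ψ₂⁰ = 0.69:
  ψ₂ = 0.690: g = -0.0646, g' = -0.754 → ψ₂ = 0.604
  ψ₂ = 0.604: g = 0.0012, g' = -0.788 → ψ₂ = 0.606
Converged at ψ₂ = 0.606.
  1: x = 0.049, y = 0.230
  2: x = 0.042, y = 0.183
  3: x = 0.048, y = 0.161
  4: x = 0.860, y = 0.426

y_3 (drum 2) = 0.161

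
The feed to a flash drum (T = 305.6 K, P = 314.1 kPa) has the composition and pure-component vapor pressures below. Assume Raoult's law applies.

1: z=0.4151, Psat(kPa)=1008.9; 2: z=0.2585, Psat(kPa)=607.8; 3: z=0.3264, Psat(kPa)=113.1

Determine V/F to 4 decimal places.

V/F = 0.8453

Raoult's law: Kᵢ = Pᵢˢᵃᵗ/P = Pᵢˢᵃᵗ/314.1.
  K_1 = 1008.9/314.1 = 3.212034, K_2 = 607.8/314.1 = 1.935053, K_3 = 113.1/314.1 = 0.360076
Material balance + equilibrium reduce to Σ zᵢ(Kᵢ−1)/(1+V/F(Kᵢ−1)) = 0.
g(0) = ΣzᵢKᵢ − 1 = 0.9511 and g(1) = 1 − Σzᵢ/Kᵢ = -0.1693, so a root lies in (0, 1).
Newton–Raphson from V/F = 0.66:
  V/F = 0.6600: g = 0.16115, g' = -0.8226 → V/F = 0.8559
  V/F = 0.8559: g = -0.01018, g' = -0.9657 → V/F = 0.8454
  V/F = 0.8454: g = -0.00008, g' = -0.9514 → V/F = 0.8453
Converged at V/F = 0.8453.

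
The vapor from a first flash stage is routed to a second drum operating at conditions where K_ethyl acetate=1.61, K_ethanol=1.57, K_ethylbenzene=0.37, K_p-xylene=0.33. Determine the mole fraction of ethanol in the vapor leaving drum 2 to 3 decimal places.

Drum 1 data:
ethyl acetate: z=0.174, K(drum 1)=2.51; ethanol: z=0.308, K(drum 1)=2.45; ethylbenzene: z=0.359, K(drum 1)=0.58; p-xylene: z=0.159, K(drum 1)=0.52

y_ethanol (drum 2) = 0.526

Drum 1:
Material balance + equilibrium reduce to Σ zᵢ(Kᵢ−1)/(1+ψ₁(Kᵢ−1)) = 0.
g(0) = ΣzᵢKᵢ − 1 = 0.482 and g(1) = 1 − Σzᵢ/Kᵢ = -0.120, so a root lies in (0, 1).
Newton iteration, ψ₁⁰ = 0.56:
  ψ₁ = 0.560: g = 0.0873, g' = -0.490 → ψ₁ = 0.738
  ψ₁ = 0.738: g = 0.0033, g' = -0.461 → ψ₁ = 0.745
Converged at ψ₁ = 0.745.
Drum-1 compositions:
  ethyl acetate: x = 0.082, y = 0.206
  ethanol: x = 0.148, y = 0.363
  ethylbenzene: x = 0.523, y = 0.303
  p-xylene: x = 0.248, y = 0.129
Drum-2 feed = drum-1 vapor: z₂ = (0.2055, 0.3627, 0.3031, 0.1287).
Drum 2:
Material balance + equilibrium reduce to Σ zᵢ(Kᵢ−1)/(1+ψ₂(Kᵢ−1)) = 0.
g(0) = ΣzᵢKᵢ − 1 = 0.055 and g(1) = 1 − Σzᵢ/Kᵢ = -0.568, so a root lies in (0, 1).
Newton–Raphson from ψ₂ = 0.5:
  ψ₂ = 0.500: g = -0.1515, g' = -0.503 → ψ₂ = 0.199
  ψ₂ = 0.199: g = -0.0204, g' = -0.390 → ψ₂ = 0.147
  ψ₂ = 0.147: g = -0.0002, g' = -0.382 → ψ₂ = 0.146
Converged at ψ₂ = 0.146.
  ethyl acetate: x = 0.189, y = 0.304
  ethanol: x = 0.335, y = 0.526
  ethylbenzene: x = 0.334, y = 0.124
  p-xylene: x = 0.143, y = 0.047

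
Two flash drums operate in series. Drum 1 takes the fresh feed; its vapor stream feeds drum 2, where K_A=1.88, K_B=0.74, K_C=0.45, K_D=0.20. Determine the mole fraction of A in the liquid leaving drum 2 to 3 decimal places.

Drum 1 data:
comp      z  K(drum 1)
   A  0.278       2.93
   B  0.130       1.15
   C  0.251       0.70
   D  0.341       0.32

Drum 1:
Let ψ₁ = V/F and solve Σ zᵢ(Kᵢ−1)/(1+ψ₁(Kᵢ−1)) = 0.
Check two-phase: ΣzᵢKᵢ = 1.249 > 1 and Σzᵢ/Kᵢ = 1.632 > 1, so g(0) = 0.249 > 0 and g(1) = -0.632 < 0.
Iterate (Newton) starting at ψ₁ = 0.43:
  ψ₁ = 0.430: g = -0.1026, g' = -0.657 → ψ₁ = 0.274
  ψ₁ = 0.274: g = 0.0029, g' = -0.711 → ψ₁ = 0.278
Converged at ψ₁ = 0.278.
Drum-1 compositions:
  A: x = 0.181, y = 0.530
  B: x = 0.125, y = 0.144
  C: x = 0.274, y = 0.192
  D: x = 0.420, y = 0.135
Drum-2 feed = drum-1 vapor: z₂ = (0.5303, 0.1435, 0.1917, 0.1345).
Drum 2:
Rachford–Rice: g(ψ₂) = Σ zᵢ(Kᵢ−1)/(1+ψ₂(Kᵢ−1)) = 0.
g(0) = ΣzᵢKᵢ − 1 = 0.216 and g(1) = 1 − Σzᵢ/Kᵢ = -0.575, so a root lies in (0, 1).
Newton–Raphson from ψ₂ = 0.5:
  ψ₂ = 0.500: g = -0.0436, g' = -0.560 → ψ₂ = 0.422
  ψ₂ = 0.422: g = -0.0015, g' = -0.525 → ψ₂ = 0.419
Converged at ψ₂ = 0.419.
  A: x = 0.387, y = 0.728
  B: x = 0.161, y = 0.119
  C: x = 0.249, y = 0.112
  D: x = 0.202, y = 0.040

x_A (drum 2) = 0.387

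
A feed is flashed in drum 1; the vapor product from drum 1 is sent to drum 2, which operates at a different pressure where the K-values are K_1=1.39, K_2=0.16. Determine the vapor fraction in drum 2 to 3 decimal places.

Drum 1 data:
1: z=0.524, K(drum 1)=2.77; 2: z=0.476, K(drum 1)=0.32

V/F (drum 2) = 0.322

Drum 1:
Material balance + equilibrium reduce to Σ zᵢ(Kᵢ−1)/(1+ψ₁(Kᵢ−1)) = 0.
Feasibility: ΣzᵢKᵢ = 1.604, Σzᵢ/Kᵢ = 1.677 — both > 1, two phases present.
Binary case is linear: z₁(K₁−1)(1+ψ₁(K₂−1)) + z₂(K₂−1)(1+ψ₁(K₁−1)) = 0
⇒ ψ₁ = [z₁(K₁−1)+z₂(K₂−1)] / [−(K₁−1)(K₂−1)] = 0.6038/1.2036 = 0.502
Drum-1 compositions:
  1: x = 0.278, y = 0.769
  2: x = 0.722, y = 0.231
Drum-2 feed = drum-1 vapor: z₂ = (0.7688, 0.2312).
Drum 2:
Material balance + equilibrium reduce to Σ zᵢ(Kᵢ−1)/(1+ψ₂(Kᵢ−1)) = 0.
g(0) = ΣzᵢKᵢ − 1 = 0.106 and g(1) = 1 − Σzᵢ/Kᵢ = -0.998, so a root lies in (0, 1).
Newton–Raphson from ψ₂ = 0.5:
  ψ₂ = 0.500: g = -0.0839, g' = -0.567 → ψ₂ = 0.352
  ψ₂ = 0.352: g = -0.0121, g' = -0.419 → ψ₂ = 0.323
  ψ₂ = 0.323: g = -0.0003, g' = -0.400 → ψ₂ = 0.322
Converged at ψ₂ = 0.322.
  1: x = 0.683, y = 0.949
  2: x = 0.317, y = 0.051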